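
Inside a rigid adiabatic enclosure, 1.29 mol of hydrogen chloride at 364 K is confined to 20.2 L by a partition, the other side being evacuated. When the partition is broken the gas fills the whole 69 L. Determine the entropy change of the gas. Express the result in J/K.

No heat is exchanged and no work is done, so the ideal-gas temperature stays constant.
Entropy is a state function; using a reversible isothermal path, ΔS_gas = nR ln(V₂/V₁) = 1.29 × 8.314 × ln(69/20.2) = 13.2 J/K.

ΔS_gas = 13.2 J/K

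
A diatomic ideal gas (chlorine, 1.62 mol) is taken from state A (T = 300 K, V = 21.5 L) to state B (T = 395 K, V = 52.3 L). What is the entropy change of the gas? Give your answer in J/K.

ΔS = 21.2 J/K

Entropy is a state function: ΔS = nC_V ln(T₂/T₁) + nR ln(V₂/V₁), with C_V = 5R/2 = 20.79 J mol⁻¹ K⁻¹ for a diatomic ideal gas.
ΔS = 1.62 × [20.79 × ln(395/300) + 8.314 × ln(52.3/21.5)] = 21.2 J/K.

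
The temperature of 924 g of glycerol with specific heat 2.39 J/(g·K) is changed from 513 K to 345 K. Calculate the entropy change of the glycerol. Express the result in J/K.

ΔS = ∫dQ_rev/T = m c ln(T₂/T₁) = 924 × 2.39 × ln(345/513) = -876 J/K.

ΔS = -876 J/K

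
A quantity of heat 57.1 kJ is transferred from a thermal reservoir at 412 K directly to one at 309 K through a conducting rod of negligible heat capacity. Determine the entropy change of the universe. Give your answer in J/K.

ΔS_total = 46.2 J/K

ΔS_hot = −Q/T_H = −57100/412 = -138.6 J/K and ΔS_cold = +Q/T_C = 57100/309 = 184.8 J/K.
ΔS_total = -138.6 + 184.8 = 46.2 J/K, positive as the second law requires.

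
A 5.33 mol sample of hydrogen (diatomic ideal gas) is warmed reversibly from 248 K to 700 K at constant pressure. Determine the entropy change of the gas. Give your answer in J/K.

At constant pressure, ΔS = nC_p ln(T₂/T₁) with C_p = 7R/2 = 29.1 J mol⁻¹ K⁻¹.
ΔS = 5.33 × 29.1 × ln(700/248) = 161 J/K.

ΔS = 161 J/K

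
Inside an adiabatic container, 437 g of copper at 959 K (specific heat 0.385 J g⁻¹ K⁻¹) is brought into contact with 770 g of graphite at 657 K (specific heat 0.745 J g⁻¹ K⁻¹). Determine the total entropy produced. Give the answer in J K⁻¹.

Energy balance: T_f = (m₁c₁T₁ + m₂c₂T₂)/(m₁c₁ + m₂c₂) = 725.49 K.
ΔS₁ = m₁c₁ ln(T_f/T₁) = 168.245 × ln(725.49/959) = -46.95 J/K.
ΔS₂ = m₂c₂ ln(T_f/T₂) = 573.65 × ln(725.49/657) = 56.88 J/K.
ΔS_total = -46.95 + 56.88 = 9.93 J/K.

ΔS_total = 9.93 J/K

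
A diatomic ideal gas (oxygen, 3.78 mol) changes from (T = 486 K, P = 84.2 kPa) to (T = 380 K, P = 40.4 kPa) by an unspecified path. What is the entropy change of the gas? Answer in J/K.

ΔS = -3.98 J/K

ΔS = nC_p ln(T₂/T₁) − nR ln(P₂/P₁), with C_p = 7R/2 = 29.1 J mol⁻¹ K⁻¹ for a diatomic ideal gas.
ΔS = 3.78 × [29.1 × ln(380/486) − 8.314 × ln(40.4/84.2)] = -3.98 J/K.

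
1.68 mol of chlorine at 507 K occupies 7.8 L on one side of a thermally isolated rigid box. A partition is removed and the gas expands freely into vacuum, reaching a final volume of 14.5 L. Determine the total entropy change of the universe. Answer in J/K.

ΔS_universe = 8.66 J/K

For an ideal gas in free expansion Q = 0 and W = 0, so T is unchanged.
Entropy is a state function; using a reversible isothermal path, ΔS_gas = nR ln(V₂/V₁) = 1.68 × 8.314 × ln(14.5/7.8) = 8.66 J/K.
The insulated surroundings exchange no heat, so ΔS_surr = 0 and ΔS_universe = ΔS_gas.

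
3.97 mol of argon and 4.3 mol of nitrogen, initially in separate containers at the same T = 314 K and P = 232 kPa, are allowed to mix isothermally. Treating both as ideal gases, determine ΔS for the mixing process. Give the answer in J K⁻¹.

ΔS_mix = 47.6 J/K

Mole fractions: x_A = 3.97/8.27 = 0.48, x_B = 0.52.
ΔS_mix = −R(n_A ln x_A + n_B ln x_B) = −8.314 × (3.97 ln 0.48 + 4.3 ln 0.52) = 47.6 J/K.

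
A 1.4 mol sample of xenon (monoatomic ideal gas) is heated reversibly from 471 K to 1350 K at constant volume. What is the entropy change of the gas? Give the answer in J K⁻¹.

At constant volume, ΔS = nC_V ln(T₂/T₁) with C_V = 3R/2 = 12.47 J mol⁻¹ K⁻¹.
ΔS = 1.4 × 12.47 × ln(1350/471) = 18.4 J/K.

ΔS = 18.4 J/K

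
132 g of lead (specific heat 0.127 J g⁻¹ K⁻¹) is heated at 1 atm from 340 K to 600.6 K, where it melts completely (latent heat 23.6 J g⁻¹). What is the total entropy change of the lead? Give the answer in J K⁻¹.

Warming step: ΔS₁ = m c ln(T_tr/T_i) = 132 × 0.127 × ln(600.6/340) = 9.538 J/K.
Phase change: ΔS₂ = +mL/T_tr = 132 × 23.6 / 600.6 = 5.187 J/K.
ΔS_total = (9.538) + (5.187) = 14.7 J/K.

ΔS = 14.7 J/K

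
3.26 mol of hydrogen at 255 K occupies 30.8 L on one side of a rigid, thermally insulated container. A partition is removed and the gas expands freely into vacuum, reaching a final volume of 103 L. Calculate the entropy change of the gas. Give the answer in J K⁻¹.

For an ideal gas in free expansion Q = 0 and W = 0, so T is unchanged.
Entropy is a state function; using a reversible isothermal path, ΔS_gas = nR ln(V₂/V₁) = 3.26 × 8.314 × ln(103/30.8) = 32.7 J/K.

ΔS_gas = 32.7 J/K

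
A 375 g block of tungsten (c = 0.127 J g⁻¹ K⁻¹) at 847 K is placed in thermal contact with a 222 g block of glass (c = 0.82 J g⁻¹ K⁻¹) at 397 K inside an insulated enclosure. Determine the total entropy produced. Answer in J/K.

Energy balance: T_f = (m₁c₁T₁ + m₂c₂T₂)/(m₁c₁ + m₂c₂) = 490.32 K.
ΔS₁ = m₁c₁ ln(T_f/T₁) = 47.625 × ln(490.32/847) = -26.03 J/K.
ΔS₂ = m₂c₂ ln(T_f/T₂) = 182.04 × ln(490.32/397) = 38.43 J/K.
ΔS_total = -26.03 + 38.43 = 12.4 J/K.

ΔS_total = 12.4 J/K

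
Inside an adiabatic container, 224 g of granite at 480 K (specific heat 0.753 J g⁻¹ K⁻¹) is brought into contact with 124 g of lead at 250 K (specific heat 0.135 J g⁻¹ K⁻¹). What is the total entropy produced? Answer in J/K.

Energy balance: T_f = (m₁c₁T₁ + m₂c₂T₂)/(m₁c₁ + m₂c₂) = 459.23 K.
ΔS₁ = m₁c₁ ln(T_f/T₁) = 168.672 × ln(459.23/480) = -7.46 J/K.
ΔS₂ = m₂c₂ ln(T_f/T₂) = 16.74 × ln(459.23/250) = 10.18 J/K.
ΔS_total = -7.46 + 10.18 = 2.72 J/K.

ΔS_total = 2.72 J/K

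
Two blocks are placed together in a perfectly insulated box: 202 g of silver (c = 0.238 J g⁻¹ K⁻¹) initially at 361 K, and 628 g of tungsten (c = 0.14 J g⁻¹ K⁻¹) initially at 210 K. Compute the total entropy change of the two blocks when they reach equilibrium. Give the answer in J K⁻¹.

ΔS_total = 4.76 J/K

Energy balance: T_f = (m₁c₁T₁ + m₂c₂T₂)/(m₁c₁ + m₂c₂) = 263.38 K.
ΔS₁ = m₁c₁ ln(T_f/T₁) = 48.076 × ln(263.38/361) = -15.157 J/K.
ΔS₂ = m₂c₂ ln(T_f/T₂) = 87.92 × ln(263.38/210) = 19.913 J/K.
ΔS_total = -15.157 + 19.913 = 4.76 J/K.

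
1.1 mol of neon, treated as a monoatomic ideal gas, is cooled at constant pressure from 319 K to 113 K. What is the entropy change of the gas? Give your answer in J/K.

At constant pressure, ΔS = nC_p ln(T₂/T₁) with C_p = 5R/2 = 20.79 J mol⁻¹ K⁻¹.
ΔS = 1.1 × 20.79 × ln(113/319) = -23.7 J/K.

ΔS = -23.7 J/K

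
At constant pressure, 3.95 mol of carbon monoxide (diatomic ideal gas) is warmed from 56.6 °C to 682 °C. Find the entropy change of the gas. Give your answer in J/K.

In kelvin: T₁ = 329.75 K, T₂ = 955.15 K. At constant pressure, ΔS = nC_p ln(T₂/T₁) with C_p = 7R/2 = 29.1 J mol⁻¹ K⁻¹.
ΔS = 3.95 × 29.1 × ln(955.15/329.75) = 122 J/K.

ΔS = 122 J/K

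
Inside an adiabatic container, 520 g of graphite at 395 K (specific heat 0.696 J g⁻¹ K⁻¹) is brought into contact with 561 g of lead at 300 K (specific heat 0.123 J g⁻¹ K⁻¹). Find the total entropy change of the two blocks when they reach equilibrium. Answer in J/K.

Energy balance: T_f = (m₁c₁T₁ + m₂c₂T₂)/(m₁c₁ + m₂c₂) = 379.79 K.
ΔS₁ = m₁c₁ ln(T_f/T₁) = 361.92 × ln(379.79/395) = -14.21 J/K.
ΔS₂ = m₂c₂ ln(T_f/T₂) = 69.003 × ln(379.79/300) = 16.27 J/K.
ΔS_total = -14.21 + 16.27 = 2.06 J/K.

ΔS_total = 2.06 J/K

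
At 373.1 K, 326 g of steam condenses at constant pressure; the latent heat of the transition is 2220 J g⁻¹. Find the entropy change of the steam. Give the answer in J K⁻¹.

ΔS = -1940 J/K

Heat released by the substance: Q = −mL = −326 × 2220 = −723720 J.
At constant T, ΔS = Q_rev/T = −723720 / 373.1 = -1940 J/K.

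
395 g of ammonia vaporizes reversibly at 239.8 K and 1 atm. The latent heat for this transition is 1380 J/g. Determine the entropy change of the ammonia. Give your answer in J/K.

ΔS = 2270 J/K

Heat absorbed by the substance: Q = mL = 395 × 1380 = 545100 J.
At constant T, ΔS = Q_rev/T = 545100 / 239.8 = 2270 J/K.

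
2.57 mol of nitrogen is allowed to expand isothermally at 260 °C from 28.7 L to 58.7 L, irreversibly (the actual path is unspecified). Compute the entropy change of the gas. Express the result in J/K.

ΔS_gas = 15.3 J/K

Entropy is a state function, so ΔS_gas depends only on the end states.
For an isothermal ideal gas ΔS_gas = nR ln(V₂/V₁) = 2.57 × 8.314 × ln(58.7/28.7) = 15.3 J/K.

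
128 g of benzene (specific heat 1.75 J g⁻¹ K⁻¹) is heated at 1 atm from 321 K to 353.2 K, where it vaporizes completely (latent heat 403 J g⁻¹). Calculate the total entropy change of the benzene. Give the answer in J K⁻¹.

ΔS = 167 J/K

Warming step: ΔS₁ = m c ln(T_tr/T_i) = 128 × 1.75 × ln(353.2/321) = 21.41 J/K.
Phase change: ΔS₂ = +mL/T_tr = 128 × 403 / 353.2 = 146 J/K.
ΔS_total = (21.41) + (146) = 167 J/K.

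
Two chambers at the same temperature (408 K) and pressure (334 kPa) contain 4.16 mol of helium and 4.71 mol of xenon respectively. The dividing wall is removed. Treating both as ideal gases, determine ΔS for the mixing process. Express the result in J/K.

Mole fractions: x_A = 4.16/8.87 = 0.469, x_B = 0.531.
ΔS_mix = −R(n_A ln x_A + n_B ln x_B) = −8.314 × (4.16 ln 0.469 + 4.71 ln 0.531) = 51 J/K.

ΔS_mix = 51 J/K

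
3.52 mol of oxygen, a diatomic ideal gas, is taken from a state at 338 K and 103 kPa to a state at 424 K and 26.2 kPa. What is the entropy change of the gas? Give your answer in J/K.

ΔS = nC_p ln(T₂/T₁) − nR ln(P₂/P₁), with C_p = 7R/2 = 29.1 J mol⁻¹ K⁻¹ for a diatomic ideal gas.
ΔS = 3.52 × [29.1 × ln(424/338) − 8.314 × ln(26.2/103)] = 63.3 J/K.

ΔS = 63.3 J/K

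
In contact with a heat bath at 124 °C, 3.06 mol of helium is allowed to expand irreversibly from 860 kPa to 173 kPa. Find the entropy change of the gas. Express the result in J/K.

ΔS_gas = 40.8 J/K

Entropy is a state function, so ΔS_gas depends only on the end states.
For an isothermal ideal gas ΔS_gas = nR ln(P₁/P₂) = 3.06 × 8.314 × ln(860/173) = 40.8 J/K.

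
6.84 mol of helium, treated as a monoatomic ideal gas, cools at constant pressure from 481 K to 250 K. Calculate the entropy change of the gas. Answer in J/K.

ΔS = -93 J/K

At constant pressure, ΔS = nC_p ln(T₂/T₁) with C_p = 5R/2 = 20.79 J mol⁻¹ K⁻¹.
ΔS = 6.84 × 20.79 × ln(250/481) = -93 J/K.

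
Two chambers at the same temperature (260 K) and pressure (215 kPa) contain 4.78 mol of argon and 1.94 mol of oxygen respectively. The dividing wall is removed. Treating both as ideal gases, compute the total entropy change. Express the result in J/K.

Mole fractions: x_A = 4.78/6.72 = 0.711, x_B = 0.289.
ΔS_mix = −R(n_A ln x_A + n_B ln x_B) = −8.314 × (4.78 ln 0.711 + 1.94 ln 0.289) = 33.6 J/K.

ΔS_mix = 33.6 J/K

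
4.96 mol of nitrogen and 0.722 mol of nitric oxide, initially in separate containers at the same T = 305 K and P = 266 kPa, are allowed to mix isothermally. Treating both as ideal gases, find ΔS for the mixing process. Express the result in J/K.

Mole fractions: x_A = 4.96/5.68 = 0.873, x_B = 0.127.
ΔS_mix = −R(n_A ln x_A + n_B ln x_B) = −8.314 × (4.96 ln 0.873 + 0.722 ln 0.127) = 18 J/K.

ΔS_mix = 18 J/K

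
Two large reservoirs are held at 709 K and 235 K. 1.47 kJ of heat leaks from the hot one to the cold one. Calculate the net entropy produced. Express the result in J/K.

ΔS_hot = −Q/T_H = −1470/709 = -2.073 J/K and ΔS_cold = +Q/T_C = 1470/235 = 6.255 J/K.
ΔS_total = -2.073 + 6.255 = 4.18 J/K, positive as the second law requires.

ΔS_total = 4.18 J/K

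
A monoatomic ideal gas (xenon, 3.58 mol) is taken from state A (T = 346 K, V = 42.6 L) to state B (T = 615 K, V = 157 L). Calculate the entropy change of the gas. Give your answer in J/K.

ΔS = 64.5 J/K

Entropy is a state function: ΔS = nC_V ln(T₂/T₁) + nR ln(V₂/V₁), with C_V = 3R/2 = 12.47 J mol⁻¹ K⁻¹ for a monoatomic ideal gas.
ΔS = 3.58 × [12.47 × ln(615/346) + 8.314 × ln(157/42.6)] = 64.5 J/K.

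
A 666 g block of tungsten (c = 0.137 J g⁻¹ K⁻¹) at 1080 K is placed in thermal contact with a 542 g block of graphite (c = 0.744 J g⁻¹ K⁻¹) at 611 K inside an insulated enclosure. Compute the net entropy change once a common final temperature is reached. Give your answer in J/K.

Energy balance: T_f = (m₁c₁T₁ + m₂c₂T₂)/(m₁c₁ + m₂c₂) = 697.54 K.
ΔS₁ = m₁c₁ ln(T_f/T₁) = 91.242 × ln(697.54/1080) = -39.89 J/K.
ΔS₂ = m₂c₂ ln(T_f/T₂) = 403.248 × ln(697.54/611) = 53.41 J/K.
ΔS_total = -39.89 + 53.41 = 13.5 J/K.

ΔS_total = 13.5 J/K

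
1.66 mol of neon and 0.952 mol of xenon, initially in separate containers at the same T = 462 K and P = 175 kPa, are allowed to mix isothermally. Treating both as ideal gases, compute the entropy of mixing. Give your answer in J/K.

Mole fractions: x_A = 1.66/2.61 = 0.636, x_B = 0.364.
ΔS_mix = −R(n_A ln x_A + n_B ln x_B) = −8.314 × (1.66 ln 0.636 + 0.952 ln 0.364) = 14.2 J/K.

ΔS_mix = 14.2 J/K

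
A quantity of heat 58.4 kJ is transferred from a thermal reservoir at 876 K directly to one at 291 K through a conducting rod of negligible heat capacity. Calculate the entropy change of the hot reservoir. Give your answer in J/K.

ΔS_hot = -66.7 J/K

The hot reservoir loses heat Q, so ΔS_hot = −Q/T_H = −58400/876 = -66.7 J/K.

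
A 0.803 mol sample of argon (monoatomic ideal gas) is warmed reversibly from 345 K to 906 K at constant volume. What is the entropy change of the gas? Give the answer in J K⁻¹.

ΔS = 9.67 J/K

At constant volume, ΔS = nC_V ln(T₂/T₁) with C_V = 3R/2 = 12.47 J mol⁻¹ K⁻¹.
ΔS = 0.803 × 12.47 × ln(906/345) = 9.67 J/K.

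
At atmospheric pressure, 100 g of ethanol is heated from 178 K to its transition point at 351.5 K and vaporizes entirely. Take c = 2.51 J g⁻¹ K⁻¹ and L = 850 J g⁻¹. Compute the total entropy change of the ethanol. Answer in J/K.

Warming step: ΔS₁ = m c ln(T_tr/T_i) = 100 × 2.51 × ln(351.5/178) = 170.8 J/K.
Phase change: ΔS₂ = +mL/T_tr = 100 × 850 / 351.5 = 241.8 J/K.
ΔS_total = (170.8) + (241.8) = 413 J/K.

ΔS = 413 J/K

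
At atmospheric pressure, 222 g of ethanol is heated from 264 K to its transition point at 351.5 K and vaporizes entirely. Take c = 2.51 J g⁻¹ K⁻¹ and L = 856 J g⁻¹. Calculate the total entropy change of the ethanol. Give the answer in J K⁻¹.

ΔS = 700 J/K

Warming step: ΔS₁ = m c ln(T_tr/T_i) = 222 × 2.51 × ln(351.5/264) = 159.5 J/K.
Phase change: ΔS₂ = +mL/T_tr = 222 × 856 / 351.5 = 540.6 J/K.
ΔS_total = (159.5) + (540.6) = 700 J/K.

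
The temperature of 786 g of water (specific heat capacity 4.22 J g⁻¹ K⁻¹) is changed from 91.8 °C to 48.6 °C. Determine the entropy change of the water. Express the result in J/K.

In kelvin: T₁ = 364.95 K, T₂ = 321.75 K. ΔS = ∫dQ_rev/T = m c ln(T₂/T₁) = 786 × 4.22 × ln(321.75/364.95) = -418 J/K.

ΔS = -418 J/K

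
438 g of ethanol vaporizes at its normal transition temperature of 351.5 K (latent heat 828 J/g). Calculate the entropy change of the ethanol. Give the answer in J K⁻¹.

ΔS = 1030 J/K

Heat absorbed by the substance: Q = mL = 438 × 828 = 362664 J.
At constant T, ΔS = Q_rev/T = 362664 / 351.5 = 1030 J/K.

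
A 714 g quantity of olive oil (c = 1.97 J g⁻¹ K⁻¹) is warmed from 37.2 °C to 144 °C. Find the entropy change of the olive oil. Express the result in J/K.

ΔS = 416 J/K

In kelvin: T₁ = 310.35 K, T₂ = 417.15 K. ΔS = ∫dQ_rev/T = m c ln(T₂/T₁) = 714 × 1.97 × ln(417.15/310.35) = 416 J/K.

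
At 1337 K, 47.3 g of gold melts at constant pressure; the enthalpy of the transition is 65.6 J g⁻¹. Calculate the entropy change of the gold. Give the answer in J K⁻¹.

Heat absorbed by the substance: Q = mL = 47.3 × 65.6 = 3102.88 J.
At constant T, ΔS = Q_rev/T = 3102.88 / 1337 = 2.32 J/K.

ΔS = 2.32 J/K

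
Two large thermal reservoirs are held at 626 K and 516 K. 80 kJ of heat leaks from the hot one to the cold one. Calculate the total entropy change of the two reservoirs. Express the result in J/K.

ΔS_hot = −Q/T_H = −80000/626 = -127.8 J/K and ΔS_cold = +Q/T_C = 80000/516 = 155 J/K.
ΔS_total = -127.8 + 155 = 27.2 J/K, positive as the second law requires.

ΔS_total = 27.2 J/K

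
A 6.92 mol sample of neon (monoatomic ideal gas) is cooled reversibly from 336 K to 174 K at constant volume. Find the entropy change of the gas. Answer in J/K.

At constant volume, ΔS = nC_V ln(T₂/T₁) with C_V = 3R/2 = 12.47 J mol⁻¹ K⁻¹.
ΔS = 6.92 × 12.47 × ln(174/336) = -56.8 J/K.

ΔS = -56.8 J/K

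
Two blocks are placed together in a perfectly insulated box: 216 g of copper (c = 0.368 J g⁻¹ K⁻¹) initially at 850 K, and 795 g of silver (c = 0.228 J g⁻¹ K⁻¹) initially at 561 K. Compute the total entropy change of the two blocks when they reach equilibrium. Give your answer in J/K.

Energy balance: T_f = (m₁c₁T₁ + m₂c₂T₂)/(m₁c₁ + m₂c₂) = 649.1 K.
ΔS₁ = m₁c₁ ln(T_f/T₁) = 79.488 × ln(649.1/850) = -21.43 J/K.
ΔS₂ = m₂c₂ ln(T_f/T₂) = 181.26 × ln(649.1/561) = 26.44 J/K.
ΔS_total = -21.43 + 26.44 = 5.01 J/K.

ΔS_total = 5.01 J/K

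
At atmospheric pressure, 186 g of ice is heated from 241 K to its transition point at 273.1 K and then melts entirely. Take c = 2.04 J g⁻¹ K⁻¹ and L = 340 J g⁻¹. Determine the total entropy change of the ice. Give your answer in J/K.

Warming step: ΔS₁ = m c ln(T_tr/T_i) = 186 × 2.04 × ln(273.1/241) = 47.45 J/K.
Phase change: ΔS₂ = +mL/T_tr = 186 × 340 / 273.1 = 231.6 J/K.
ΔS_total = (47.45) + (231.6) = 279 J/K.

ΔS = 279 J/K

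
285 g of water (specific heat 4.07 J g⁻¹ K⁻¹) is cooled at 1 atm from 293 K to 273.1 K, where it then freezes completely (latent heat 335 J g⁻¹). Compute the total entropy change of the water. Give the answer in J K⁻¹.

Cooling step: ΔS₁ = m c ln(T_tr/T_i) = 285 × 4.07 × ln(273.1/293) = -81.58 J/K.
Phase change: ΔS₂ = −mL/T_tr = −285 × 335 / 273.1 = -349.6 J/K.
ΔS_total = (-81.58) + (-349.6) = -431 J/K.

ΔS = -431 J/K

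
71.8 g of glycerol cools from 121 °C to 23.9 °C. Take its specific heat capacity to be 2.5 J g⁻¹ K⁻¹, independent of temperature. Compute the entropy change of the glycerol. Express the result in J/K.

ΔS = -50.8 J/K

In kelvin: T₁ = 394.15 K, T₂ = 297.05 K. ΔS = ∫dQ_rev/T = m c ln(T₂/T₁) = 71.8 × 2.5 × ln(297.05/394.15) = -50.8 J/K.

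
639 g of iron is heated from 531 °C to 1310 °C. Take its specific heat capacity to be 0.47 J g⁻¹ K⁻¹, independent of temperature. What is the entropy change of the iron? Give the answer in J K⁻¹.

ΔS = 203 J/K

In kelvin: T₁ = 804.15 K, T₂ = 1583.15 K. ΔS = ∫dQ_rev/T = m c ln(T₂/T₁) = 639 × 0.47 × ln(1583.15/804.15) = 203 J/K.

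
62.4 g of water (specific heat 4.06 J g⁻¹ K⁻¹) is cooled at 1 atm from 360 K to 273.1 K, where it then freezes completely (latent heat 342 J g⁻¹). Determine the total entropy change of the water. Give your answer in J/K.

ΔS = -148 J/K

Cooling step: ΔS₁ = m c ln(T_tr/T_i) = 62.4 × 4.06 × ln(273.1/360) = -69.99 J/K.
Phase change: ΔS₂ = −mL/T_tr = −62.4 × 342 / 273.1 = -78.14 J/K.
ΔS_total = (-69.99) + (-78.14) = -148 J/K.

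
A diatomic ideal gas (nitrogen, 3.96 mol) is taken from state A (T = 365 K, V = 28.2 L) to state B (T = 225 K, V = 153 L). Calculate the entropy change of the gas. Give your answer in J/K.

Entropy is a state function: ΔS = nC_V ln(T₂/T₁) + nR ln(V₂/V₁), with C_V = 5R/2 = 20.79 J mol⁻¹ K⁻¹ for a diatomic ideal gas.
ΔS = 3.96 × [20.79 × ln(225/365) + 8.314 × ln(153/28.2)] = 15.9 J/K.

ΔS = 15.9 J/K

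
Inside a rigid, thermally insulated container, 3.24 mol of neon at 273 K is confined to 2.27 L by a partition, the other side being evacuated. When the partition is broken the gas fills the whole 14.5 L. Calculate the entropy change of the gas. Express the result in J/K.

For an ideal gas in free expansion Q = 0 and W = 0, so T is unchanged.
Entropy is a state function; using a reversible isothermal path, ΔS_gas = nR ln(V₂/V₁) = 3.24 × 8.314 × ln(14.5/2.27) = 50 J/K.

ΔS_gas = 50 J/K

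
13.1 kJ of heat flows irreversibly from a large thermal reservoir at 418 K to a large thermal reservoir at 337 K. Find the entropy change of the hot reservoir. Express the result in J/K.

The hot reservoir loses heat Q, so ΔS_hot = −Q/T_H = −13100/418 = -31.3 J/K.

ΔS_hot = -31.3 J/K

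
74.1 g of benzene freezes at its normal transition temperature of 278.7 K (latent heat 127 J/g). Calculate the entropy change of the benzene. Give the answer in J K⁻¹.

Heat released by the substance: Q = −mL = −74.1 × 127 = −9410.7 J.
At constant T, ΔS = Q_rev/T = −9410.7 / 278.7 = -33.8 J/K.

ΔS = -33.8 J/K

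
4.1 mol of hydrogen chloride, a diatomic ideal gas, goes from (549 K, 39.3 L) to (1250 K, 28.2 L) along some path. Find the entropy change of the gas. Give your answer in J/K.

Entropy is a state function: ΔS = nC_V ln(T₂/T₁) + nR ln(V₂/V₁), with C_V = 5R/2 = 20.79 J mol⁻¹ K⁻¹ for a diatomic ideal gas.
ΔS = 4.1 × [20.79 × ln(1250/549) + 8.314 × ln(28.2/39.3)] = 58.8 J/K.

ΔS = 58.8 J/K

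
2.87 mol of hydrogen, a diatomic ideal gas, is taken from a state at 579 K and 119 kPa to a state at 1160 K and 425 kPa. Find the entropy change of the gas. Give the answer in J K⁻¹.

ΔS = 27.7 J/K

ΔS = nC_p ln(T₂/T₁) − nR ln(P₂/P₁), with C_p = 7R/2 = 29.1 J mol⁻¹ K⁻¹ for a diatomic ideal gas.
ΔS = 2.87 × [29.1 × ln(1160/579) − 8.314 × ln(425/119)] = 27.7 J/K.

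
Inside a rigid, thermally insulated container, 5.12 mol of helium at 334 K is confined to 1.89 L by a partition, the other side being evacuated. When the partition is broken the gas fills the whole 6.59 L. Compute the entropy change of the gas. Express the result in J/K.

ΔS_gas = 53.2 J/K

For an ideal gas in free expansion Q = 0 and W = 0, so T is unchanged.
Entropy is a state function; using a reversible isothermal path, ΔS_gas = nR ln(V₂/V₁) = 5.12 × 8.314 × ln(6.59/1.89) = 53.2 J/K.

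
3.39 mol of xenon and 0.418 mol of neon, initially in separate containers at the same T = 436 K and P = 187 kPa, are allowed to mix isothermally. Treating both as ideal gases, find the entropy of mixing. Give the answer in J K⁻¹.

ΔS_mix = 11 J/K

Mole fractions: x_A = 3.39/3.81 = 0.89, x_B = 0.11.
ΔS_mix = −R(n_A ln x_A + n_B ln x_B) = −8.314 × (3.39 ln 0.89 + 0.418 ln 0.11) = 11 J/K.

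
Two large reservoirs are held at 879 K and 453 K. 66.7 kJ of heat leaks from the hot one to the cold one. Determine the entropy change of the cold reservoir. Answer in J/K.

The cold reservoir gains heat Q, so ΔS_cold = +Q/T_C = 66700/453 = 147 J/K.

ΔS_cold = 147 J/K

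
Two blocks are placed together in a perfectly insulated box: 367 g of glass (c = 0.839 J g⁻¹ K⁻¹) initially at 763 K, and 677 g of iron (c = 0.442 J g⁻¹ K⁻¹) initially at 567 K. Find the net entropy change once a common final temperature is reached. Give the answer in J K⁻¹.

Energy balance: T_f = (m₁c₁T₁ + m₂c₂T₂)/(m₁c₁ + m₂c₂) = 666.4 K.
ΔS₁ = m₁c₁ ln(T_f/T₁) = 307.913 × ln(666.4/763) = -41.6811 J/K.
ΔS₂ = m₂c₂ ln(T_f/T₂) = 299.234 × ln(666.4/567) = 48.3359 J/K.
ΔS_total = -41.6811 + 48.3359 = 6.65 J/K.

ΔS_total = 6.65 J/K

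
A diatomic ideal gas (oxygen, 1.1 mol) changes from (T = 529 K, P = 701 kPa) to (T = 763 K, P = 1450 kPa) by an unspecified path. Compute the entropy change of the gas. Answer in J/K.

ΔS = 5.08 J/K

ΔS = nC_p ln(T₂/T₁) − nR ln(P₂/P₁), with C_p = 7R/2 = 29.1 J mol⁻¹ K⁻¹ for a diatomic ideal gas.
ΔS = 1.1 × [29.1 × ln(763/529) − 8.314 × ln(1450/701)] = 5.08 J/K.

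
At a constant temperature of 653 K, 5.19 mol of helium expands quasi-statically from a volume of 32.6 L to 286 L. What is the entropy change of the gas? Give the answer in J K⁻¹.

ΔS_gas = 93.7 J/K

For an isothermal ideal gas ΔS_gas = nR ln(V₂/V₁) = 5.19 × 8.314 × ln(286/32.6) = 93.7 J/K.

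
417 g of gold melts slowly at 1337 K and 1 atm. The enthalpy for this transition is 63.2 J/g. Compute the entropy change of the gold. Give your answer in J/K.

Heat absorbed by the substance: Q = mL = 417 × 63.2 = 26354.4 J.
At constant T, ΔS = Q_rev/T = 26354.4 / 1337 = 19.7 J/K.

ΔS = 19.7 J/K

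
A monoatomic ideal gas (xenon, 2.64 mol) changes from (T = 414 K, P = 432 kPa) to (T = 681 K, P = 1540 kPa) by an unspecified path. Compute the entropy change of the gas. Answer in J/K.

ΔS = -0.59 J/K

ΔS = nC_p ln(T₂/T₁) − nR ln(P₂/P₁), with C_p = 5R/2 = 20.79 J mol⁻¹ K⁻¹ for a monoatomic ideal gas.
ΔS = 2.64 × [20.79 × ln(681/414) − 8.314 × ln(1540/432)] = -0.59 J/K.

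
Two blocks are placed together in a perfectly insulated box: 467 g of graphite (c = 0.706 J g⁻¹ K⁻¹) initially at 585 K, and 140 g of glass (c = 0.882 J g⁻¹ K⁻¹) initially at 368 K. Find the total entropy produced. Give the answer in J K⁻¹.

ΔS_total = 8.95 J/K

Energy balance: T_f = (m₁c₁T₁ + m₂c₂T₂)/(m₁c₁ + m₂c₂) = 525.87 K.
ΔS₁ = m₁c₁ ln(T_f/T₁) = 329.702 × ln(525.87/585) = -35.13 J/K.
ΔS₂ = m₂c₂ ln(T_f/T₂) = 123.48 × ln(525.87/368) = 44.08 J/K.
ΔS_total = -35.13 + 44.08 = 8.95 J/K.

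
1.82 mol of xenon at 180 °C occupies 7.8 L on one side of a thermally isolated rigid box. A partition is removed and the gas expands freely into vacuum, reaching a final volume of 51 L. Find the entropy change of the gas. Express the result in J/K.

ΔS_gas = 28.4 J/K

No heat is exchanged and no work is done, so the ideal-gas temperature stays constant.
Entropy is a state function; using a reversible isothermal path, ΔS_gas = nR ln(V₂/V₁) = 1.82 × 8.314 × ln(51/7.8) = 28.4 J/K.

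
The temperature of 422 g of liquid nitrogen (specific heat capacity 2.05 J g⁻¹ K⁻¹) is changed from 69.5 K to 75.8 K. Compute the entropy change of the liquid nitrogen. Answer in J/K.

ΔS = ∫dQ_rev/T = m c ln(T₂/T₁) = 422 × 2.05 × ln(75.8/69.5) = 75.1 J/K.

ΔS = 75.1 J/K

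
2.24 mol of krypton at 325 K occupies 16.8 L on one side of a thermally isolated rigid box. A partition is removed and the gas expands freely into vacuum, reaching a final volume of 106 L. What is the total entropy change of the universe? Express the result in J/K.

ΔS_universe = 34.3 J/K

No heat is exchanged and no work is done, so the ideal-gas temperature stays constant.
Entropy is a state function; using a reversible isothermal path, ΔS_gas = nR ln(V₂/V₁) = 2.24 × 8.314 × ln(106/16.8) = 34.3 J/K.
The insulated surroundings exchange no heat, so ΔS_surr = 0 and ΔS_universe = ΔS_gas.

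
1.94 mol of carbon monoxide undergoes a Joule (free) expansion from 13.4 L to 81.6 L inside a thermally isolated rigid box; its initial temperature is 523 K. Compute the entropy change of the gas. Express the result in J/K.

ΔS_gas = 29.1 J/K

No heat is exchanged and no work is done, so the ideal-gas temperature stays constant.
Entropy is a state function; using a reversible isothermal path, ΔS_gas = nR ln(V₂/V₁) = 1.94 × 8.314 × ln(81.6/13.4) = 29.1 J/K.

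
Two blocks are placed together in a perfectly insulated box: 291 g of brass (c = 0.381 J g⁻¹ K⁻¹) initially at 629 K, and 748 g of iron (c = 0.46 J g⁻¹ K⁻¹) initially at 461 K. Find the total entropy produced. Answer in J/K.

ΔS_total = 4.26 J/K

Energy balance: T_f = (m₁c₁T₁ + m₂c₂T₂)/(m₁c₁ + m₂c₂) = 501.94 K.
ΔS₁ = m₁c₁ ln(T_f/T₁) = 110.871 × ln(501.94/629) = -25.02 J/K.
ΔS₂ = m₂c₂ ln(T_f/T₂) = 344.08 × ln(501.94/461) = 29.28 J/K.
ΔS_total = -25.02 + 29.28 = 4.26 J/K.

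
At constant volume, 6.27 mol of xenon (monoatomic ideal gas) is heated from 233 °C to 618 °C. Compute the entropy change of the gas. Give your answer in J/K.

In kelvin: T₁ = 506.15 K, T₂ = 891.15 K. At constant volume, ΔS = nC_V ln(T₂/T₁) with C_V = 3R/2 = 12.47 J mol⁻¹ K⁻¹.
ΔS = 6.27 × 12.47 × ln(891.15/506.15) = 44.2 J/K.

ΔS = 44.2 J/K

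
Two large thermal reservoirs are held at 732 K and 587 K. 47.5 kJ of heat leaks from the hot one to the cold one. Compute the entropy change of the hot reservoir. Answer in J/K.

The hot reservoir loses heat Q, so ΔS_hot = −Q/T_H = −47500/732 = -64.9 J/K.

ΔS_hot = -64.9 J/K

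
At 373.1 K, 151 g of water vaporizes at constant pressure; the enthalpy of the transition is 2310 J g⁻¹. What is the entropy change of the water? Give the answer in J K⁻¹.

Heat absorbed by the substance: Q = mL = 151 × 2310 = 348810 J.
At constant T, ΔS = Q_rev/T = 348810 / 373.1 = 935 J/K.

ΔS = 935 J/K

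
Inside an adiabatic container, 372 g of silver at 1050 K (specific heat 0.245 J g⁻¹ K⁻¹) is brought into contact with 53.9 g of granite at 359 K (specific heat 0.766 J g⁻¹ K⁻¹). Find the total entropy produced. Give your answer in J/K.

ΔS_total = 13.9 J/K

Energy balance: T_f = (m₁c₁T₁ + m₂c₂T₂)/(m₁c₁ + m₂c₂) = 834.56 K.
ΔS₁ = m₁c₁ ln(T_f/T₁) = 91.14 × ln(834.56/1050) = -20.93 J/K.
ΔS₂ = m₂c₂ ln(T_f/T₂) = 41.2874 × ln(834.56/359) = 34.83 J/K.
ΔS_total = -20.93 + 34.83 = 13.9 J/K.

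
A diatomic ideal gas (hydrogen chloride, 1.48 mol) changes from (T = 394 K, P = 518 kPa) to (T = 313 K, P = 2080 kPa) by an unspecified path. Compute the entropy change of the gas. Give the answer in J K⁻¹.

ΔS = -27 J/K

ΔS = nC_p ln(T₂/T₁) − nR ln(P₂/P₁), with C_p = 7R/2 = 29.1 J mol⁻¹ K⁻¹ for a diatomic ideal gas.
ΔS = 1.48 × [29.1 × ln(313/394) − 8.314 × ln(2080/518)] = -27 J/K.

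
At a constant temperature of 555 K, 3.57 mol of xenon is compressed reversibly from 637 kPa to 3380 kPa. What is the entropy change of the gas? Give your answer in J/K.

For an isothermal ideal gas ΔS_gas = nR ln(P₁/P₂) = 3.57 × 8.314 × ln(637/3380) = -49.5 J/K.

ΔS_gas = -49.5 J/K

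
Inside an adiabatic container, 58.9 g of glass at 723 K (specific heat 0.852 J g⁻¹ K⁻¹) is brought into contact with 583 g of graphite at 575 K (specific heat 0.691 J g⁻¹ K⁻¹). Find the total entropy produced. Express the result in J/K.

Energy balance: T_f = (m₁c₁T₁ + m₂c₂T₂)/(m₁c₁ + m₂c₂) = 591.39 K.
ΔS₁ = m₁c₁ ln(T_f/T₁) = 50.1828 × ln(591.39/723) = -10.083 J/K.
ΔS₂ = m₂c₂ ln(T_f/T₂) = 402.853 × ln(591.39/575) = 11.325 J/K.
ΔS_total = -10.083 + 11.325 = 1.24 J/K.

ΔS_total = 1.24 J/K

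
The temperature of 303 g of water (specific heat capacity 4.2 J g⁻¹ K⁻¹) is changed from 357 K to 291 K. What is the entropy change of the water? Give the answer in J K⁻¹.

ΔS = -260 J/K

ΔS = ∫dQ_rev/T = m c ln(T₂/T₁) = 303 × 4.2 × ln(291/357) = -260 J/K.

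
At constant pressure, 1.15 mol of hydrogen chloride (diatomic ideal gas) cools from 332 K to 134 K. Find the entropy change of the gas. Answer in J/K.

At constant pressure, ΔS = nC_p ln(T₂/T₁) with C_p = 7R/2 = 29.1 J mol⁻¹ K⁻¹.
ΔS = 1.15 × 29.1 × ln(134/332) = -30.4 J/K.

ΔS = -30.4 J/K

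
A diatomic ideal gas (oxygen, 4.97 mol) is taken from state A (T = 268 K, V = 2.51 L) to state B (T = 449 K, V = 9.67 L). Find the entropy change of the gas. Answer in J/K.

Entropy is a state function: ΔS = nC_V ln(T₂/T₁) + nR ln(V₂/V₁), with C_V = 5R/2 = 20.79 J mol⁻¹ K⁻¹ for a diatomic ideal gas.
ΔS = 4.97 × [20.79 × ln(449/268) + 8.314 × ln(9.67/2.51)] = 109 J/K.

ΔS = 109 J/K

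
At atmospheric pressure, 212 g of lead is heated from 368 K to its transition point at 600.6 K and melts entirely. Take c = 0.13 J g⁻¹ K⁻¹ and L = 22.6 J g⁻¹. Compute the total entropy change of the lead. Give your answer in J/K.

ΔS = 21.5 J/K

Warming step: ΔS₁ = m c ln(T_tr/T_i) = 212 × 0.13 × ln(600.6/368) = 13.5 J/K.
Phase change: ΔS₂ = +mL/T_tr = 212 × 22.6 / 600.6 = 7.977 J/K.
ΔS_total = (13.5) + (7.977) = 21.5 J/K.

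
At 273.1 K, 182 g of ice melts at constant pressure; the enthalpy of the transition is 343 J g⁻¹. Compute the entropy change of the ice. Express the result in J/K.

Heat absorbed by the substance: Q = mL = 182 × 343 = 62426 J.
At constant T, ΔS = Q_rev/T = 62426 / 273.1 = 229 J/K.

ΔS = 229 J/K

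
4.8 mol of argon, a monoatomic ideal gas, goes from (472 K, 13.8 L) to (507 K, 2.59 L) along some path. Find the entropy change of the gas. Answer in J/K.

Entropy is a state function: ΔS = nC_V ln(T₂/T₁) + nR ln(V₂/V₁), with C_V = 3R/2 = 12.47 J mol⁻¹ K⁻¹ for a monoatomic ideal gas.
ΔS = 4.8 × [12.47 × ln(507/472) + 8.314 × ln(2.59/13.8)] = -62.5 J/K.

ΔS = -62.5 J/K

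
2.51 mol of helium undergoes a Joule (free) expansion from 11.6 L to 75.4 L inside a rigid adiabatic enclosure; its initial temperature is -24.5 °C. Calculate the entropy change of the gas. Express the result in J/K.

ΔS_gas = 39.1 J/K

No heat is exchanged and no work is done, so the ideal-gas temperature stays constant.
Entropy is a state function; using a reversible isothermal path, ΔS_gas = nR ln(V₂/V₁) = 2.51 × 8.314 × ln(75.4/11.6) = 39.1 J/K.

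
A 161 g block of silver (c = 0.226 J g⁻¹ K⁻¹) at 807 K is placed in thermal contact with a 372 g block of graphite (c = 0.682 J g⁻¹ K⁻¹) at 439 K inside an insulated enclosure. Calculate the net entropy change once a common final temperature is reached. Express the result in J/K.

Energy balance: T_f = (m₁c₁T₁ + m₂c₂T₂)/(m₁c₁ + m₂c₂) = 485.16 K.
ΔS₁ = m₁c₁ ln(T_f/T₁) = 36.386 × ln(485.16/807) = -18.51 J/K.
ΔS₂ = m₂c₂ ln(T_f/T₂) = 253.704 × ln(485.16/439) = 25.36 J/K.
ΔS_total = -18.51 + 25.36 = 6.85 J/K.

ΔS_total = 6.85 J/K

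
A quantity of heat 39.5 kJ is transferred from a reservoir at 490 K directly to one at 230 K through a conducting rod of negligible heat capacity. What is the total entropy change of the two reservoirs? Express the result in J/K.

ΔS_hot = −Q/T_H = −39500/490 = -80.61 J/K and ΔS_cold = +Q/T_C = 39500/230 = 171.7 J/K.
ΔS_total = -80.61 + 171.7 = 91.1 J/K, positive as the second law requires.

ΔS_total = 91.1 J/K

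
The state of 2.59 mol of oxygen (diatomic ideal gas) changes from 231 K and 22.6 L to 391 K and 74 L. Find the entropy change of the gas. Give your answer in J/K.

ΔS = 53.9 J/K

Entropy is a state function: ΔS = nC_V ln(T₂/T₁) + nR ln(V₂/V₁), with C_V = 5R/2 = 20.79 J mol⁻¹ K⁻¹ for a diatomic ideal gas.
ΔS = 2.59 × [20.79 × ln(391/231) + 8.314 × ln(74/22.6)] = 53.9 J/K.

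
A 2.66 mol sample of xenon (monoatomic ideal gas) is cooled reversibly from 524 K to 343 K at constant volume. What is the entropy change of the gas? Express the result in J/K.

At constant volume, ΔS = nC_V ln(T₂/T₁) with C_V = 3R/2 = 12.47 J mol⁻¹ K⁻¹.
ΔS = 2.66 × 12.47 × ln(343/524) = -14.1 J/K.

ΔS = -14.1 J/K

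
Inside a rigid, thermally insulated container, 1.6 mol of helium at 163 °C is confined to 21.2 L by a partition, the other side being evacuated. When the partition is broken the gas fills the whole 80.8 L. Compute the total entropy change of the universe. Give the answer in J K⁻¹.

ΔS_universe = 17.8 J/K

No heat is exchanged and no work is done, so the ideal-gas temperature stays constant.
Entropy is a state function; using a reversible isothermal path, ΔS_gas = nR ln(V₂/V₁) = 1.6 × 8.314 × ln(80.8/21.2) = 17.8 J/K.
The insulated surroundings exchange no heat, so ΔS_surr = 0 and ΔS_universe = ΔS_gas.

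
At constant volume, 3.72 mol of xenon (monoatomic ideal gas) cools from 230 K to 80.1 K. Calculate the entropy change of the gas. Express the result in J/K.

At constant volume, ΔS = nC_V ln(T₂/T₁) with C_V = 3R/2 = 12.47 J mol⁻¹ K⁻¹.
ΔS = 3.72 × 12.47 × ln(80.1/230) = -48.9 J/K.

ΔS = -48.9 J/K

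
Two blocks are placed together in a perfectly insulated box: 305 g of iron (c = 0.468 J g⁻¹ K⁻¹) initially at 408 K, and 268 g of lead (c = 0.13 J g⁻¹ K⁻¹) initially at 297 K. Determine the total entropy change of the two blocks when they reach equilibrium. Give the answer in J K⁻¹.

Energy balance: T_f = (m₁c₁T₁ + m₂c₂T₂)/(m₁c₁ + m₂c₂) = 386.22 K.
ΔS₁ = m₁c₁ ln(T_f/T₁) = 142.74 × ln(386.22/408) = -7.83 J/K.
ΔS₂ = m₂c₂ ln(T_f/T₂) = 34.84 × ln(386.22/297) = 9.152 J/K.
ΔS_total = -7.83 + 9.152 = 1.32 J/K.

ΔS_total = 1.32 J/K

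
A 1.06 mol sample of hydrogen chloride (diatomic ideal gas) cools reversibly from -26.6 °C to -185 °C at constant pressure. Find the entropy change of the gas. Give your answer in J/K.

In kelvin: T₁ = 246.55 K, T₂ = 88.15 K. At constant pressure, ΔS = nC_p ln(T₂/T₁) with C_p = 7R/2 = 29.1 J mol⁻¹ K⁻¹.
ΔS = 1.06 × 29.1 × ln(88.15/246.55) = -31.7 J/K.

ΔS = -31.7 J/K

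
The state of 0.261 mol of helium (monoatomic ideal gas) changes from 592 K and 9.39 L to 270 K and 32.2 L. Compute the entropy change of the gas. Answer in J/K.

Entropy is a state function: ΔS = nC_V ln(T₂/T₁) + nR ln(V₂/V₁), with C_V = 3R/2 = 12.47 J mol⁻¹ K⁻¹ for a monoatomic ideal gas.
ΔS = 0.261 × [12.47 × ln(270/592) + 8.314 × ln(32.2/9.39)] = 0.119 J/K.

ΔS = 0.119 J/K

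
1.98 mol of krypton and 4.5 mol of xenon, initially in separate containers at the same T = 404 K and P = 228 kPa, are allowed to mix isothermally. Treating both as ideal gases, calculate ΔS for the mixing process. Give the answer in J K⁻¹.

Mole fractions: x_A = 1.98/6.48 = 0.306, x_B = 0.694.
ΔS_mix = −R(n_A ln x_A + n_B ln x_B) = −8.314 × (1.98 ln 0.306 + 4.5 ln 0.694) = 33.2 J/K.

ΔS_mix = 33.2 J/K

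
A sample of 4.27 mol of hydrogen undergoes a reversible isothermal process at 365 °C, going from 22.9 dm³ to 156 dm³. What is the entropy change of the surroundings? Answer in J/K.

ΔS_surr = -68.1 J/K

For an isothermal ideal gas ΔS_gas = nR ln(V₂/V₁) = 4.27 × 8.314 × ln(156/22.9) = 68.1 J/K.
The process is reversible, so ΔS_surr = −ΔS_gas = -68.1 J/K and ΔS_universe = 0.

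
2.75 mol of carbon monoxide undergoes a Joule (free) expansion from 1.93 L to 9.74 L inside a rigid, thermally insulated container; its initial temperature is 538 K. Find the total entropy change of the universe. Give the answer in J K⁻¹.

ΔS_universe = 37 J/K

No heat is exchanged and no work is done, so the ideal-gas temperature stays constant.
Entropy is a state function; using a reversible isothermal path, ΔS_gas = nR ln(V₂/V₁) = 2.75 × 8.314 × ln(9.74/1.93) = 37 J/K.
The insulated surroundings exchange no heat, so ΔS_surr = 0 and ΔS_universe = ΔS_gas.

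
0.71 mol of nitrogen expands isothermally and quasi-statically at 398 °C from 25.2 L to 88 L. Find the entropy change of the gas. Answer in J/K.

For an isothermal ideal gas ΔS_gas = nR ln(V₂/V₁) = 0.71 × 8.314 × ln(88/25.2) = 7.38 J/K.

ΔS_gas = 7.38 J/K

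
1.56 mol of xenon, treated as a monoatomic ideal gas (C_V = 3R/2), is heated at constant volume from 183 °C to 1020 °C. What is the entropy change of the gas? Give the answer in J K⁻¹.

In kelvin: T₁ = 456.15 K, T₂ = 1293.15 K. At constant volume, ΔS = nC_V ln(T₂/T₁) with C_V = 3R/2 = 12.47 J mol⁻¹ K⁻¹.
ΔS = 1.56 × 12.47 × ln(1293.15/456.15) = 20.3 J/K.

ΔS = 20.3 J/K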